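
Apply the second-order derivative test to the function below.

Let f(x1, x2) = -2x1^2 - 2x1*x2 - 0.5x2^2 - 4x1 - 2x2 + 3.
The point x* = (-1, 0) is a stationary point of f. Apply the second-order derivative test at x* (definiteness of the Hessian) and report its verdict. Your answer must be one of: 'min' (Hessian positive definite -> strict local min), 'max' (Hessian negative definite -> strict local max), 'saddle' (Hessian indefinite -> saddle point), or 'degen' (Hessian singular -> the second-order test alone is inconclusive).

Compute the Hessian H = grad^2 f:
  H = [[-4, -2], [-2, -1]]
Verify stationarity: grad f(x*) = H x* + g = (0, 0).
Eigenvalues of H: -5, 0.
H has a zero eigenvalue (singular; negative semidefinite but not definite), so H is neither positive definite, negative definite, nor indefinite. The second-order test alone is inconclusive -> degen.
(Indeed, f is constant along the null direction of H through x*, so x* is not a strict local extremum.)

degen


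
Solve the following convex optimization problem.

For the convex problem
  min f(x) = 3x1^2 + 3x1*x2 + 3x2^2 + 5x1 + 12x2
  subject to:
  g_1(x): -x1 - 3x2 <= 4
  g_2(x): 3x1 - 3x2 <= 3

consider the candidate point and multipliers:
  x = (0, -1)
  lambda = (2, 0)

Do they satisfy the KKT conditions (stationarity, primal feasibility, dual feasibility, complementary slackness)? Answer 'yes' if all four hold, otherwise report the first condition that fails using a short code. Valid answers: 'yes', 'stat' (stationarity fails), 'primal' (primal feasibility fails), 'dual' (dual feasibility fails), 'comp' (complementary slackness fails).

Gradient of f: grad f(x) = Q x + c = (2, 6)
Constraint values g_i(x) = a_i^T x - b_i:
  g_1((0, -1)) = -1
  g_2((0, -1)) = 0
Stationarity residual: grad f(x) + sum_i lambda_i a_i = (0, 0)
  -> stationarity OK
Primal feasibility (all g_i <= 0): OK
Dual feasibility (all lambda_i >= 0): OK
Complementary slackness (lambda_i * g_i(x) = 0 for all i): FAILS

Verdict: the first failing condition is complementary_slackness -> comp.

comp


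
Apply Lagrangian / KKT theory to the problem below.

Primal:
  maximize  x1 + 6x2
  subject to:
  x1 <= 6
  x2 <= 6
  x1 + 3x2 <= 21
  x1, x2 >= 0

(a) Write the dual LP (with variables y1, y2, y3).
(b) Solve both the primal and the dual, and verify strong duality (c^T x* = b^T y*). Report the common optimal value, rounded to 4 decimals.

The standard primal-dual pair for 'max c^T x s.t. A x <= b, x >= 0' is:
  Dual:  min b^T y  s.t.  A^T y >= c,  y >= 0.

So the dual LP is:
  minimize  6y1 + 6y2 + 21y3
  subject to:
    y1 + y3 >= 1
    y2 + 3y3 >= 6
    y1, y2, y3 >= 0

Solving the primal: x* = (3, 6).
  primal value c^T x* = 39.
Solving the dual: y* = (0, 3, 1).
  dual value b^T y* = 39.
Strong duality: c^T x* = b^T y*. Confirmed.

39


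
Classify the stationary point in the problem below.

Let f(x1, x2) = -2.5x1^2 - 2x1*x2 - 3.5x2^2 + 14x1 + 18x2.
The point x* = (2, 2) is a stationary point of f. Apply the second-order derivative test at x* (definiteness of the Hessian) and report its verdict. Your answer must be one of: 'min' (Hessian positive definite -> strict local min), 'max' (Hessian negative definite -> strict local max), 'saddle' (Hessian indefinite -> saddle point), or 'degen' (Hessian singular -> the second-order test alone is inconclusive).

Compute the Hessian H = grad^2 f:
  H = [[-5, -2], [-2, -7]]
Verify stationarity: grad f(x*) = H x* + g = (0, 0).
Eigenvalues of H: -8.2361, -3.7639.
Both eigenvalues < 0, so H is negative definite -> x* is a strict local max.

max


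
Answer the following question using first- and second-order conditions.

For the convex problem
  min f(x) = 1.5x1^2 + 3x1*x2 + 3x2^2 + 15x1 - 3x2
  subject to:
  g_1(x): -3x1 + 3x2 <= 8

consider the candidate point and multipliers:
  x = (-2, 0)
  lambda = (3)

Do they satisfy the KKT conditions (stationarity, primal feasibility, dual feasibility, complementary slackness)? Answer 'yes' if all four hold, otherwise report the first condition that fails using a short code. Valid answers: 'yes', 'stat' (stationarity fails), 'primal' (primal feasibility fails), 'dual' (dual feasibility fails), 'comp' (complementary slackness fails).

Gradient of f: grad f(x) = Q x + c = (9, -9)
Constraint values g_i(x) = a_i^T x - b_i:
  g_1((-2, 0)) = -2
Stationarity residual: grad f(x) + sum_i lambda_i a_i = (0, 0)
  -> stationarity OK
Primal feasibility (all g_i <= 0): OK
Dual feasibility (all lambda_i >= 0): OK
Complementary slackness (lambda_i * g_i(x) = 0 for all i): FAILS

Verdict: the first failing condition is complementary_slackness -> comp.

comp


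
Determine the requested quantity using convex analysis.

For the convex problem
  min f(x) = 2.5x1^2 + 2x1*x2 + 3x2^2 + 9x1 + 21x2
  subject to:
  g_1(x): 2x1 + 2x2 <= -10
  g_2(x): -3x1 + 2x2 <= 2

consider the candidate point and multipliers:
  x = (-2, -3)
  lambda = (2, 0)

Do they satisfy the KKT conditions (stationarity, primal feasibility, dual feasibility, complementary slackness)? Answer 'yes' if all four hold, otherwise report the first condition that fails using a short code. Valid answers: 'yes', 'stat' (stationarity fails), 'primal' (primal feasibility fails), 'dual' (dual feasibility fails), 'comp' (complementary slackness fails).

Gradient of f: grad f(x) = Q x + c = (-7, -1)
Constraint values g_i(x) = a_i^T x - b_i:
  g_1((-2, -3)) = 0
  g_2((-2, -3)) = -2
Stationarity residual: grad f(x) + sum_i lambda_i a_i = (-3, 3)
  -> stationarity FAILS
Primal feasibility (all g_i <= 0): OK
Dual feasibility (all lambda_i >= 0): OK
Complementary slackness (lambda_i * g_i(x) = 0 for all i): OK

Verdict: the first failing condition is stationarity -> stat.

stat


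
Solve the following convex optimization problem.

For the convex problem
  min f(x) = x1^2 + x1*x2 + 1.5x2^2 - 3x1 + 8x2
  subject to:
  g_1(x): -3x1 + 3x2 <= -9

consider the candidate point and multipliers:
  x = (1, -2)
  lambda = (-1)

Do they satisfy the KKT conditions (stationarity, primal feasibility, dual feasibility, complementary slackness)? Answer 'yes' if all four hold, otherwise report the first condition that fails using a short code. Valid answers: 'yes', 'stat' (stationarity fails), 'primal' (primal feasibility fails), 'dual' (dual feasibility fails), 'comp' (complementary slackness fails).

Gradient of f: grad f(x) = Q x + c = (-3, 3)
Constraint values g_i(x) = a_i^T x - b_i:
  g_1((1, -2)) = 0
Stationarity residual: grad f(x) + sum_i lambda_i a_i = (0, 0)
  -> stationarity OK
Primal feasibility (all g_i <= 0): OK
Dual feasibility (all lambda_i >= 0): FAILS
Complementary slackness (lambda_i * g_i(x) = 0 for all i): OK

Verdict: the first failing condition is dual_feasibility -> dual.

dual


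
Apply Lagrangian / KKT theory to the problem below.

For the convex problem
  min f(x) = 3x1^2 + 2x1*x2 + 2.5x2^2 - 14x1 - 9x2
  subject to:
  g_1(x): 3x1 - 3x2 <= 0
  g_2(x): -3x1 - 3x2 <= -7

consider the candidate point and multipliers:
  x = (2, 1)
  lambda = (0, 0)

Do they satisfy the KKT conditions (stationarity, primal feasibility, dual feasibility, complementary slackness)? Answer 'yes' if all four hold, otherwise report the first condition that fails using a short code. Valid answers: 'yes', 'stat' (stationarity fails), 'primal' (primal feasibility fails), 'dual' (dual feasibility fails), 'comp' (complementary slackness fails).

Gradient of f: grad f(x) = Q x + c = (0, 0)
Constraint values g_i(x) = a_i^T x - b_i:
  g_1((2, 1)) = 3
  g_2((2, 1)) = -2
Stationarity residual: grad f(x) + sum_i lambda_i a_i = (0, 0)
  -> stationarity OK
Primal feasibility (all g_i <= 0): FAILS
Dual feasibility (all lambda_i >= 0): OK
Complementary slackness (lambda_i * g_i(x) = 0 for all i): OK

Verdict: the first failing condition is primal_feasibility -> primal.

primal


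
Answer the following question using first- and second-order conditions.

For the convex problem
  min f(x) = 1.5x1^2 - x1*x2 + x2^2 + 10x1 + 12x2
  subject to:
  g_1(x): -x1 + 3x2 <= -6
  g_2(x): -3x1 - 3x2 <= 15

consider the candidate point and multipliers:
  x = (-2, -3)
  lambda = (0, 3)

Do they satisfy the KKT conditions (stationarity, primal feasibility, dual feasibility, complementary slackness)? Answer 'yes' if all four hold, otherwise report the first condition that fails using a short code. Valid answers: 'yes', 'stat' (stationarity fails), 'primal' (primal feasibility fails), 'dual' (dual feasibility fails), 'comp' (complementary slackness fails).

Gradient of f: grad f(x) = Q x + c = (7, 8)
Constraint values g_i(x) = a_i^T x - b_i:
  g_1((-2, -3)) = -1
  g_2((-2, -3)) = 0
Stationarity residual: grad f(x) + sum_i lambda_i a_i = (-2, -1)
  -> stationarity FAILS
Primal feasibility (all g_i <= 0): OK
Dual feasibility (all lambda_i >= 0): OK
Complementary slackness (lambda_i * g_i(x) = 0 for all i): OK

Verdict: the first failing condition is stationarity -> stat.

stat


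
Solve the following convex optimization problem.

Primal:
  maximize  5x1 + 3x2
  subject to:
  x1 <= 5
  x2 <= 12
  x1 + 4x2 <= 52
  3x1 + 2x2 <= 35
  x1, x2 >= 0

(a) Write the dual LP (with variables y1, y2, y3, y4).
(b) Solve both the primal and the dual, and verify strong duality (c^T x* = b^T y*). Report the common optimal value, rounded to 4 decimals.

The standard primal-dual pair for 'max c^T x s.t. A x <= b, x >= 0' is:
  Dual:  min b^T y  s.t.  A^T y >= c,  y >= 0.

So the dual LP is:
  minimize  5y1 + 12y2 + 52y3 + 35y4
  subject to:
    y1 + y3 + 3y4 >= 5
    y2 + 4y3 + 2y4 >= 3
    y1, y2, y3, y4 >= 0

Solving the primal: x* = (5, 10).
  primal value c^T x* = 55.
Solving the dual: y* = (0.5, 0, 0, 1.5).
  dual value b^T y* = 55.
Strong duality: c^T x* = b^T y*. Confirmed.

55


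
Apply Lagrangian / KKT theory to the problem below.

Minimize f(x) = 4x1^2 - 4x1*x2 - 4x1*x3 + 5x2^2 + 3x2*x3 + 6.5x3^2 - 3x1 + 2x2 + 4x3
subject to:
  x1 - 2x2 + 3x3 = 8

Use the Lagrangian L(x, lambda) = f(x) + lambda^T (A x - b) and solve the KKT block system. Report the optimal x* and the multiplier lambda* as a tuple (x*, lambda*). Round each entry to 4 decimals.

Form the Lagrangian:
  L(x, lambda) = (1/2) x^T Q x + c^T x + lambda^T (A x - b)
Stationarity (grad_x L = 0): Q x + c + A^T lambda = 0.
Primal feasibility: A x = b.

This gives the KKT block system:
  [ Q   A^T ] [ x     ]   [-c ]
  [ A    0  ] [ lambda ] = [ b ]

Solving the linear system:
  x*      = (1.1518, -1.1943, 1.4866)
  lambda* = (-5.0451)
  f(x*)   = 20.2316

x* = (1.1518, -1.1943, 1.4866), lambda* = (-5.0451)


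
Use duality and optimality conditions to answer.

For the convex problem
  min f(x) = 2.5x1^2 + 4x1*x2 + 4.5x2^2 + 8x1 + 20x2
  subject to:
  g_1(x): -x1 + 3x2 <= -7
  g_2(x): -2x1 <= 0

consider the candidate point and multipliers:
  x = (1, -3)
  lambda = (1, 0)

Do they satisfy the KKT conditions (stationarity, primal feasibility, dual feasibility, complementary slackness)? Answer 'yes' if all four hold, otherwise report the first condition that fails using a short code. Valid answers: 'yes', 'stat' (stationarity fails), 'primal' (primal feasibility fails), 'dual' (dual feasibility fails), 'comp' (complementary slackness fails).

Gradient of f: grad f(x) = Q x + c = (1, -3)
Constraint values g_i(x) = a_i^T x - b_i:
  g_1((1, -3)) = -3
  g_2((1, -3)) = -2
Stationarity residual: grad f(x) + sum_i lambda_i a_i = (0, 0)
  -> stationarity OK
Primal feasibility (all g_i <= 0): OK
Dual feasibility (all lambda_i >= 0): OK
Complementary slackness (lambda_i * g_i(x) = 0 for all i): FAILS

Verdict: the first failing condition is complementary_slackness -> comp.

comp


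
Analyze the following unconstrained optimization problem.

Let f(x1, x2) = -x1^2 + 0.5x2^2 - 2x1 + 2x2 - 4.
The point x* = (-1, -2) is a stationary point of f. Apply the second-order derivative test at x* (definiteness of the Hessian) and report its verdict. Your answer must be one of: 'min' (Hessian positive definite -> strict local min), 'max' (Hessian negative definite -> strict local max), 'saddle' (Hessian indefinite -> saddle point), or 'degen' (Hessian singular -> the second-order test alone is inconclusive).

Compute the Hessian H = grad^2 f:
  H = [[-2, 0], [0, 1]]
Verify stationarity: grad f(x*) = H x* + g = (0, 0).
Eigenvalues of H: -2, 1.
Eigenvalues have mixed signs, so H is indefinite -> x* is a saddle point.

saddle


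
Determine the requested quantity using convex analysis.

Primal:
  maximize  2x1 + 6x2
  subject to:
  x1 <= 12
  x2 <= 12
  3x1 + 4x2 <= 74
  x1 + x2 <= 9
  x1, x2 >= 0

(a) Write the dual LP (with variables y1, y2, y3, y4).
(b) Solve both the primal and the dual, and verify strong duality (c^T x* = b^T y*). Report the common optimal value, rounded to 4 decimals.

The standard primal-dual pair for 'max c^T x s.t. A x <= b, x >= 0' is:
  Dual:  min b^T y  s.t.  A^T y >= c,  y >= 0.

So the dual LP is:
  minimize  12y1 + 12y2 + 74y3 + 9y4
  subject to:
    y1 + 3y3 + y4 >= 2
    y2 + 4y3 + y4 >= 6
    y1, y2, y3, y4 >= 0

Solving the primal: x* = (0, 9).
  primal value c^T x* = 54.
Solving the dual: y* = (0, 0, 0, 6).
  dual value b^T y* = 54.
Strong duality: c^T x* = b^T y*. Confirmed.

54


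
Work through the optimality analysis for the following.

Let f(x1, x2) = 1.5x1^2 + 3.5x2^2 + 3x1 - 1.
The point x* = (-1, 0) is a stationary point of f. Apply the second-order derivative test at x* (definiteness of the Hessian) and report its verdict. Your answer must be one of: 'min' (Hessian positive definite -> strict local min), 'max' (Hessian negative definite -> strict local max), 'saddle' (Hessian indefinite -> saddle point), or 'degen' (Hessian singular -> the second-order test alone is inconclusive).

Compute the Hessian H = grad^2 f:
  H = [[3, 0], [0, 7]]
Verify stationarity: grad f(x*) = H x* + g = (0, 0).
Eigenvalues of H: 3, 7.
Both eigenvalues > 0, so H is positive definite -> x* is a strict local min.

min


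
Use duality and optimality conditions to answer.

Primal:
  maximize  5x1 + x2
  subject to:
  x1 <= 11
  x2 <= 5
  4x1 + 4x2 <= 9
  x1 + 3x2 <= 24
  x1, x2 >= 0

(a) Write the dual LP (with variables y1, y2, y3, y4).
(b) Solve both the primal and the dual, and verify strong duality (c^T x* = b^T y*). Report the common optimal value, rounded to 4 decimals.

The standard primal-dual pair for 'max c^T x s.t. A x <= b, x >= 0' is:
  Dual:  min b^T y  s.t.  A^T y >= c,  y >= 0.

So the dual LP is:
  minimize  11y1 + 5y2 + 9y3 + 24y4
  subject to:
    y1 + 4y3 + y4 >= 5
    y2 + 4y3 + 3y4 >= 1
    y1, y2, y3, y4 >= 0

Solving the primal: x* = (2.25, 0).
  primal value c^T x* = 11.25.
Solving the dual: y* = (0, 0, 1.25, 0).
  dual value b^T y* = 11.25.
Strong duality: c^T x* = b^T y*. Confirmed.

11.25


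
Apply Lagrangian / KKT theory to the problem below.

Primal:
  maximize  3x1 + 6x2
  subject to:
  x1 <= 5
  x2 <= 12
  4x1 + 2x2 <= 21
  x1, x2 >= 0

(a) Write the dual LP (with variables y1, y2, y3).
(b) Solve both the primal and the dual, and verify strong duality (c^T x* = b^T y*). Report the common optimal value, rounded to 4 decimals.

The standard primal-dual pair for 'max c^T x s.t. A x <= b, x >= 0' is:
  Dual:  min b^T y  s.t.  A^T y >= c,  y >= 0.

So the dual LP is:
  minimize  5y1 + 12y2 + 21y3
  subject to:
    y1 + 4y3 >= 3
    y2 + 2y3 >= 6
    y1, y2, y3 >= 0

Solving the primal: x* = (0, 10.5).
  primal value c^T x* = 63.
Solving the dual: y* = (0, 0, 3).
  dual value b^T y* = 63.
Strong duality: c^T x* = b^T y*. Confirmed.

63


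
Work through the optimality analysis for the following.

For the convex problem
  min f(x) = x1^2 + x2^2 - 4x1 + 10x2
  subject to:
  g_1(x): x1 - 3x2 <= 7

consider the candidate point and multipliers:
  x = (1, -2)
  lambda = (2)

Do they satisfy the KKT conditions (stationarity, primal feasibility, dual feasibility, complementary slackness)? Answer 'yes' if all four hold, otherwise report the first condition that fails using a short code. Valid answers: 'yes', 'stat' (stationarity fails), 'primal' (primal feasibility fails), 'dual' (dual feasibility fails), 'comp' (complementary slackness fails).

Gradient of f: grad f(x) = Q x + c = (-2, 6)
Constraint values g_i(x) = a_i^T x - b_i:
  g_1((1, -2)) = 0
Stationarity residual: grad f(x) + sum_i lambda_i a_i = (0, 0)
  -> stationarity OK
Primal feasibility (all g_i <= 0): OK
Dual feasibility (all lambda_i >= 0): OK
Complementary slackness (lambda_i * g_i(x) = 0 for all i): OK

Verdict: yes, KKT holds.

yes


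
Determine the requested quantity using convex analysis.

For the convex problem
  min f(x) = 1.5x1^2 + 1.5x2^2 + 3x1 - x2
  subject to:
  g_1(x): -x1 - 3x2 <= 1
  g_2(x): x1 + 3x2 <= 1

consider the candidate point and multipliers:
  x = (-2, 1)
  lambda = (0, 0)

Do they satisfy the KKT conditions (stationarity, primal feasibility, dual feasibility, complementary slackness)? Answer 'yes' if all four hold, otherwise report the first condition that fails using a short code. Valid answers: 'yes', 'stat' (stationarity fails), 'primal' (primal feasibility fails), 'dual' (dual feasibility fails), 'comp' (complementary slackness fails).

Gradient of f: grad f(x) = Q x + c = (-3, 2)
Constraint values g_i(x) = a_i^T x - b_i:
  g_1((-2, 1)) = -2
  g_2((-2, 1)) = 0
Stationarity residual: grad f(x) + sum_i lambda_i a_i = (-3, 2)
  -> stationarity FAILS
Primal feasibility (all g_i <= 0): OK
Dual feasibility (all lambda_i >= 0): OK
Complementary slackness (lambda_i * g_i(x) = 0 for all i): OK

Verdict: the first failing condition is stationarity -> stat.

stat


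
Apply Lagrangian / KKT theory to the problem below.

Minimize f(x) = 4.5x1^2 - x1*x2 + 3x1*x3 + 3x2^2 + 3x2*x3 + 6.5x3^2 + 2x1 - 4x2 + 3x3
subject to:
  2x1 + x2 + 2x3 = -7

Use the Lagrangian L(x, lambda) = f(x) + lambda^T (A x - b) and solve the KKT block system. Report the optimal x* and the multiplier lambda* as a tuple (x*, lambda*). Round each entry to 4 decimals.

Form the Lagrangian:
  L(x, lambda) = (1/2) x^T Q x + c^T x + lambda^T (A x - b)
Stationarity (grad_x L = 0): Q x + c + A^T lambda = 0.
Primal feasibility: A x = b.

This gives the KKT block system:
  [ Q   A^T ] [ x     ]   [-c ]
  [ A    0  ] [ lambda ] = [ b ]

Solving the linear system:
  x*      = (-2.0783, -0.7475, -1.048)
  lambda* = (9.5505)
  f(x*)   = 31.2715

x* = (-2.0783, -0.7475, -1.048), lambda* = (9.5505)


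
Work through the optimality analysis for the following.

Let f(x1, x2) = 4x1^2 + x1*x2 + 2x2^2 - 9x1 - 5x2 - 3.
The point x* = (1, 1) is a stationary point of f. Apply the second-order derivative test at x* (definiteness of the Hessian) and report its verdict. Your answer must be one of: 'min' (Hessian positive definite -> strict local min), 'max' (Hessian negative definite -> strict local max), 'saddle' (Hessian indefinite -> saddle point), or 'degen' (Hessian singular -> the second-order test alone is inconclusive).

Compute the Hessian H = grad^2 f:
  H = [[8, 1], [1, 4]]
Verify stationarity: grad f(x*) = H x* + g = (0, 0).
Eigenvalues of H: 3.7639, 8.2361.
Both eigenvalues > 0, so H is positive definite -> x* is a strict local min.

min


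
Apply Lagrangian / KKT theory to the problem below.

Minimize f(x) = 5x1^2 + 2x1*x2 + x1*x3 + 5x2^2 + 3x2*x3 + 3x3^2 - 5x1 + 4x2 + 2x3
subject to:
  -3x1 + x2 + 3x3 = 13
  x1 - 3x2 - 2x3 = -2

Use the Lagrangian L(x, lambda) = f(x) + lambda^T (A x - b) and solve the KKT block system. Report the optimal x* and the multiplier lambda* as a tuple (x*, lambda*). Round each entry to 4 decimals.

Form the Lagrangian:
  L(x, lambda) = (1/2) x^T Q x + c^T x + lambda^T (A x - b)
Stationarity (grad_x L = 0): Q x + c + A^T lambda = 0.
Primal feasibility: A x = b.

This gives the KKT block system:
  [ Q   A^T ] [ x     ]   [-c ]
  [ A    0  ] [ lambda ] = [ b ]

Solving the linear system:
  x*      = (-1.5625, -2.1875, 3.5)
  lambda* = (-9.375, -6.625)
  f(x*)   = 57.3438

x* = (-1.5625, -2.1875, 3.5), lambda* = (-9.375, -6.625)


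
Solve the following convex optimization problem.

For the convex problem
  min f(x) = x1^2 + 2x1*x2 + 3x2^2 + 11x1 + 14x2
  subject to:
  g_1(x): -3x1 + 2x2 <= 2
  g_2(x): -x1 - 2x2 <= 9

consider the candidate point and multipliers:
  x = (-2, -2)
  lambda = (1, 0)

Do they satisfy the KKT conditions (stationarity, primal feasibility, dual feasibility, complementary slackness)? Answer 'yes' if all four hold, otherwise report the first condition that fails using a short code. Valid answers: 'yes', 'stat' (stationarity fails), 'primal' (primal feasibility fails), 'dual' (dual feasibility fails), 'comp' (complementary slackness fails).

Gradient of f: grad f(x) = Q x + c = (3, -2)
Constraint values g_i(x) = a_i^T x - b_i:
  g_1((-2, -2)) = 0
  g_2((-2, -2)) = -3
Stationarity residual: grad f(x) + sum_i lambda_i a_i = (0, 0)
  -> stationarity OK
Primal feasibility (all g_i <= 0): OK
Dual feasibility (all lambda_i >= 0): OK
Complementary slackness (lambda_i * g_i(x) = 0 for all i): OK

Verdict: yes, KKT holds.

yes


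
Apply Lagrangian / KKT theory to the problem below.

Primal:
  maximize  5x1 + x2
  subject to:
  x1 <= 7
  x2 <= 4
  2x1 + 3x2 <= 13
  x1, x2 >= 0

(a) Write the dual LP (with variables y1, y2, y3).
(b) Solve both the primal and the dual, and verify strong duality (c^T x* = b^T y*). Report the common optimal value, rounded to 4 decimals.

The standard primal-dual pair for 'max c^T x s.t. A x <= b, x >= 0' is:
  Dual:  min b^T y  s.t.  A^T y >= c,  y >= 0.

So the dual LP is:
  minimize  7y1 + 4y2 + 13y3
  subject to:
    y1 + 2y3 >= 5
    y2 + 3y3 >= 1
    y1, y2, y3 >= 0

Solving the primal: x* = (6.5, 0).
  primal value c^T x* = 32.5.
Solving the dual: y* = (0, 0, 2.5).
  dual value b^T y* = 32.5.
Strong duality: c^T x* = b^T y*. Confirmed.

32.5


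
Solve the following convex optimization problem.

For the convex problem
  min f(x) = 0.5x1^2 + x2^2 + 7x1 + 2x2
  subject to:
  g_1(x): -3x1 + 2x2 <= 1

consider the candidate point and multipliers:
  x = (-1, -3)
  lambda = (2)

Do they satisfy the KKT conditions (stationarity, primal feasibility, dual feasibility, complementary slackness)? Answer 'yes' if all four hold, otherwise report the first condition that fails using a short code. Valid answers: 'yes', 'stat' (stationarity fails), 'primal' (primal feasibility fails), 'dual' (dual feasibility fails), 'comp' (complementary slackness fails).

Gradient of f: grad f(x) = Q x + c = (6, -4)
Constraint values g_i(x) = a_i^T x - b_i:
  g_1((-1, -3)) = -4
Stationarity residual: grad f(x) + sum_i lambda_i a_i = (0, 0)
  -> stationarity OK
Primal feasibility (all g_i <= 0): OK
Dual feasibility (all lambda_i >= 0): OK
Complementary slackness (lambda_i * g_i(x) = 0 for all i): FAILS

Verdict: the first failing condition is complementary_slackness -> comp.

comp


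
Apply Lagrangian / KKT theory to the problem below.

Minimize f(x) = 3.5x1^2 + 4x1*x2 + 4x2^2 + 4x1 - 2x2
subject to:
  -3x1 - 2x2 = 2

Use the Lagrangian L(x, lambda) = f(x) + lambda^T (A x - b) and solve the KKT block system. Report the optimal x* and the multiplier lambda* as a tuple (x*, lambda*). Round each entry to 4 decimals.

Form the Lagrangian:
  L(x, lambda) = (1/2) x^T Q x + c^T x + lambda^T (A x - b)
Stationarity (grad_x L = 0): Q x + c + A^T lambda = 0.
Primal feasibility: A x = b.

This gives the KKT block system:
  [ Q   A^T ] [ x     ]   [-c ]
  [ A    0  ] [ lambda ] = [ b ]

Solving the linear system:
  x*      = (-1.1538, 0.7308)
  lambda* = (-0.3846)
  f(x*)   = -2.6538

x* = (-1.1538, 0.7308), lambda* = (-0.3846)


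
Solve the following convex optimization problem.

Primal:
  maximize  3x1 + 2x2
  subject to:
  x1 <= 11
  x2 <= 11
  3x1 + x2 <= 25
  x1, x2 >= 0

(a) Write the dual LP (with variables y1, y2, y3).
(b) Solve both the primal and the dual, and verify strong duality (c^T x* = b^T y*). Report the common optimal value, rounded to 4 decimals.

The standard primal-dual pair for 'max c^T x s.t. A x <= b, x >= 0' is:
  Dual:  min b^T y  s.t.  A^T y >= c,  y >= 0.

So the dual LP is:
  minimize  11y1 + 11y2 + 25y3
  subject to:
    y1 + 3y3 >= 3
    y2 + y3 >= 2
    y1, y2, y3 >= 0

Solving the primal: x* = (4.6667, 11).
  primal value c^T x* = 36.
Solving the dual: y* = (0, 1, 1).
  dual value b^T y* = 36.
Strong duality: c^T x* = b^T y*. Confirmed.

36


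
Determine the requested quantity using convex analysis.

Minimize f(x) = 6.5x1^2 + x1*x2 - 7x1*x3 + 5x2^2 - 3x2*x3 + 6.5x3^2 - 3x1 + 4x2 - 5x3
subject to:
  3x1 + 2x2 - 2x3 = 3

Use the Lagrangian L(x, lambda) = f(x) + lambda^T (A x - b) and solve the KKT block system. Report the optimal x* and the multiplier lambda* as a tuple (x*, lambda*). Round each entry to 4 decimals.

Form the Lagrangian:
  L(x, lambda) = (1/2) x^T Q x + c^T x + lambda^T (A x - b)
Stationarity (grad_x L = 0): Q x + c + A^T lambda = 0.
Primal feasibility: A x = b.

This gives the KKT block system:
  [ Q   A^T ] [ x     ]   [-c ]
  [ A    0  ] [ lambda ] = [ b ]

Solving the linear system:
  x*      = (1.2605, 0.2739, 0.6646)
  lambda* = (-3.0027)
  f(x*)   = 1.4996

x* = (1.2605, 0.2739, 0.6646), lambda* = (-3.0027)


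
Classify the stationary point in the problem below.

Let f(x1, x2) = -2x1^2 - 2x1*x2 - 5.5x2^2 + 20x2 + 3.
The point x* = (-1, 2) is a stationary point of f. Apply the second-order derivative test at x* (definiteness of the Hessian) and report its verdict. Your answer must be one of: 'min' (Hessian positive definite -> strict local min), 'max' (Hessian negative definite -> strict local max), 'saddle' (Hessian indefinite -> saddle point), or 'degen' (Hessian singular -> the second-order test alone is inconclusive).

Compute the Hessian H = grad^2 f:
  H = [[-4, -2], [-2, -11]]
Verify stationarity: grad f(x*) = H x* + g = (0, 0).
Eigenvalues of H: -11.5311, -3.4689.
Both eigenvalues < 0, so H is negative definite -> x* is a strict local max.

max


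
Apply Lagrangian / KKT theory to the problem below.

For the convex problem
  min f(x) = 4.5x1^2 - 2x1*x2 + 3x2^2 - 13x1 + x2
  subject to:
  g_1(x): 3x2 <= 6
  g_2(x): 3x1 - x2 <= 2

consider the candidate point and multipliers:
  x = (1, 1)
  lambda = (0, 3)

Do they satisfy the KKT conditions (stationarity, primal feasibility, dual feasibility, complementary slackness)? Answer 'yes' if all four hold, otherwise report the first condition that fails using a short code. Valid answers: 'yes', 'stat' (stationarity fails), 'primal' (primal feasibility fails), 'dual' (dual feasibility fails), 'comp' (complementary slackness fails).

Gradient of f: grad f(x) = Q x + c = (-6, 5)
Constraint values g_i(x) = a_i^T x - b_i:
  g_1((1, 1)) = -3
  g_2((1, 1)) = 0
Stationarity residual: grad f(x) + sum_i lambda_i a_i = (3, 2)
  -> stationarity FAILS
Primal feasibility (all g_i <= 0): OK
Dual feasibility (all lambda_i >= 0): OK
Complementary slackness (lambda_i * g_i(x) = 0 for all i): OK

Verdict: the first failing condition is stationarity -> stat.

stat


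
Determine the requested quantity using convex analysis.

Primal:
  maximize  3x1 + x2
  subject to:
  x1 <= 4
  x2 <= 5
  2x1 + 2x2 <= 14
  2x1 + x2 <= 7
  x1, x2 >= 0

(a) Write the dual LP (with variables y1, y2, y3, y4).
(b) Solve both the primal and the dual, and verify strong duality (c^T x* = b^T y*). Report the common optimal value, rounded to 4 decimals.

The standard primal-dual pair for 'max c^T x s.t. A x <= b, x >= 0' is:
  Dual:  min b^T y  s.t.  A^T y >= c,  y >= 0.

So the dual LP is:
  minimize  4y1 + 5y2 + 14y3 + 7y4
  subject to:
    y1 + 2y3 + 2y4 >= 3
    y2 + 2y3 + y4 >= 1
    y1, y2, y3, y4 >= 0

Solving the primal: x* = (3.5, 0).
  primal value c^T x* = 10.5.
Solving the dual: y* = (0, 0, 0, 1.5).
  dual value b^T y* = 10.5.
Strong duality: c^T x* = b^T y*. Confirmed.

10.5


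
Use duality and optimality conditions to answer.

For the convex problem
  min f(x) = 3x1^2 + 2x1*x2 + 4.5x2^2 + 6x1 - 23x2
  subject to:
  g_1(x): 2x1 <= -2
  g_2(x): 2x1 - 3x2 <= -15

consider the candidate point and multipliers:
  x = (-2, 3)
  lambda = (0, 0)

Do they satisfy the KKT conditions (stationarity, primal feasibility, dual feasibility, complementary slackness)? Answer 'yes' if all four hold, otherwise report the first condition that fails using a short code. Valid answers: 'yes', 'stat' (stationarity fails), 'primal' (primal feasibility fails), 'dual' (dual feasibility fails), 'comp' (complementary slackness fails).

Gradient of f: grad f(x) = Q x + c = (0, 0)
Constraint values g_i(x) = a_i^T x - b_i:
  g_1((-2, 3)) = -2
  g_2((-2, 3)) = 2
Stationarity residual: grad f(x) + sum_i lambda_i a_i = (0, 0)
  -> stationarity OK
Primal feasibility (all g_i <= 0): FAILS
Dual feasibility (all lambda_i >= 0): OK
Complementary slackness (lambda_i * g_i(x) = 0 for all i): OK

Verdict: the first failing condition is primal_feasibility -> primal.

primal


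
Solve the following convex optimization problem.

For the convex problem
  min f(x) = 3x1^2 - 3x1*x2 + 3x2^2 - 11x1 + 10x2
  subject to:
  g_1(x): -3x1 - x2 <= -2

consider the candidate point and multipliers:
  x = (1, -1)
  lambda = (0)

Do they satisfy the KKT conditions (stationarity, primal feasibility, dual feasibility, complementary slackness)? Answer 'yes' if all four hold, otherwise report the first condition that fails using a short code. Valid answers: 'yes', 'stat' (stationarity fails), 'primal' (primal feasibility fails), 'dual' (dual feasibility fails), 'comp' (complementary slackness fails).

Gradient of f: grad f(x) = Q x + c = (-2, 1)
Constraint values g_i(x) = a_i^T x - b_i:
  g_1((1, -1)) = 0
Stationarity residual: grad f(x) + sum_i lambda_i a_i = (-2, 1)
  -> stationarity FAILS
Primal feasibility (all g_i <= 0): OK
Dual feasibility (all lambda_i >= 0): OK
Complementary slackness (lambda_i * g_i(x) = 0 for all i): OK

Verdict: the first failing condition is stationarity -> stat.

stat


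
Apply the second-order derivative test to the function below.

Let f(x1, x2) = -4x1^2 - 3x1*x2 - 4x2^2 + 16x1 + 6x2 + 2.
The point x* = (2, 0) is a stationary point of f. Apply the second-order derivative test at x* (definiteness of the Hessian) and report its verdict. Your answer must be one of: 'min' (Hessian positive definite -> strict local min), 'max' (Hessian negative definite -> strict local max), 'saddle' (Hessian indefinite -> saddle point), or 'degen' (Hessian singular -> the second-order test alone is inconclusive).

Compute the Hessian H = grad^2 f:
  H = [[-8, -3], [-3, -8]]
Verify stationarity: grad f(x*) = H x* + g = (0, 0).
Eigenvalues of H: -11, -5.
Both eigenvalues < 0, so H is negative definite -> x* is a strict local max.

max


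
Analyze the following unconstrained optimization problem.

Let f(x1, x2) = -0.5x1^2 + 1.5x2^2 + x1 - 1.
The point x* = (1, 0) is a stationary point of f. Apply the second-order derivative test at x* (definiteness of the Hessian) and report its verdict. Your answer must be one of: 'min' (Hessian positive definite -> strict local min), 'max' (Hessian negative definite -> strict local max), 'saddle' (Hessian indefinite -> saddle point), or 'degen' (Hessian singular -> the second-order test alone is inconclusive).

Compute the Hessian H = grad^2 f:
  H = [[-1, 0], [0, 3]]
Verify stationarity: grad f(x*) = H x* + g = (0, 0).
Eigenvalues of H: -1, 3.
Eigenvalues have mixed signs, so H is indefinite -> x* is a saddle point.

saddle


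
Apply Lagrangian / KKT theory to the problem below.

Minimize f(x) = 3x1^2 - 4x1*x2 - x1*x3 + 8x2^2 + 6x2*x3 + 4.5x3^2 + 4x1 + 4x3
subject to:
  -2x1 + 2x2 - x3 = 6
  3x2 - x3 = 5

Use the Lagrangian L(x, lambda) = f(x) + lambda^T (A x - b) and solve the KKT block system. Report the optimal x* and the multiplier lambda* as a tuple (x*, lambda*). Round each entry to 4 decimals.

Form the Lagrangian:
  L(x, lambda) = (1/2) x^T Q x + c^T x + lambda^T (A x - b)
Stationarity (grad_x L = 0): Q x + c + A^T lambda = 0.
Primal feasibility: A x = b.

This gives the KKT block system:
  [ Q   A^T ] [ x     ]   [-c ]
  [ A    0  ] [ lambda ] = [ b ]

Solving the linear system:
  x*      = (-1.0389, 1.0777, -1.7668)
  lambda* = (-2.3887, -2.0071)
  f(x*)   = 6.5724

x* = (-1.0389, 1.0777, -1.7668), lambda* = (-2.3887, -2.0071)


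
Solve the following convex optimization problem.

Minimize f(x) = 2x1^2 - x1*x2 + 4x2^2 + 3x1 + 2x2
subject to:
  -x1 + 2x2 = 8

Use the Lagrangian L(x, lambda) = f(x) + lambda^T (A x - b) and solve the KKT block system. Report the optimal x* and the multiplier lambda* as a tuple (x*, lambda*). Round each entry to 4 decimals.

Form the Lagrangian:
  L(x, lambda) = (1/2) x^T Q x + c^T x + lambda^T (A x - b)
Stationarity (grad_x L = 0): Q x + c + A^T lambda = 0.
Primal feasibility: A x = b.

This gives the KKT block system:
  [ Q   A^T ] [ x     ]   [-c ]
  [ A    0  ] [ lambda ] = [ b ]

Solving the linear system:
  x*      = (-3.2, 2.4)
  lambda* = (-12.2)
  f(x*)   = 46.4

x* = (-3.2, 2.4), lambda* = (-12.2)


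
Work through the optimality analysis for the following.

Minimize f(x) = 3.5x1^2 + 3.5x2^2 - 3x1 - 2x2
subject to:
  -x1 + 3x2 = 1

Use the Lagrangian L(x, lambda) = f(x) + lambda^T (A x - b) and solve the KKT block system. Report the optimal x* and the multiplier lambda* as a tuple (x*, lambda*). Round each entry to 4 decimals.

Form the Lagrangian:
  L(x, lambda) = (1/2) x^T Q x + c^T x + lambda^T (A x - b)
Stationarity (grad_x L = 0): Q x + c + A^T lambda = 0.
Primal feasibility: A x = b.

This gives the KKT block system:
  [ Q   A^T ] [ x     ]   [-c ]
  [ A    0  ] [ lambda ] = [ b ]

Solving the linear system:
  x*      = (0.3714, 0.4571)
  lambda* = (-0.4)
  f(x*)   = -0.8143

x* = (0.3714, 0.4571), lambda* = (-0.4)


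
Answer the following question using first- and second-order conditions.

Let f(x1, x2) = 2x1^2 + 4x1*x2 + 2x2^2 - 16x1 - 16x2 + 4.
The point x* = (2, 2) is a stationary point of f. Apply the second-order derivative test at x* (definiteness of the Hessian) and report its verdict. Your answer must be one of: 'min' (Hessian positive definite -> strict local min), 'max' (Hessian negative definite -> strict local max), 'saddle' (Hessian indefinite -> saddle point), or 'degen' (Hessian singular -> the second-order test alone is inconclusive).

Compute the Hessian H = grad^2 f:
  H = [[4, 4], [4, 4]]
Verify stationarity: grad f(x*) = H x* + g = (0, 0).
Eigenvalues of H: 0, 8.
H has a zero eigenvalue (singular; positive semidefinite but not definite), so H is neither positive definite, negative definite, nor indefinite. The second-order test alone is inconclusive -> degen.
(Indeed, f is constant along the null direction of H through x*, so x* is not a strict local extremum.)

degen


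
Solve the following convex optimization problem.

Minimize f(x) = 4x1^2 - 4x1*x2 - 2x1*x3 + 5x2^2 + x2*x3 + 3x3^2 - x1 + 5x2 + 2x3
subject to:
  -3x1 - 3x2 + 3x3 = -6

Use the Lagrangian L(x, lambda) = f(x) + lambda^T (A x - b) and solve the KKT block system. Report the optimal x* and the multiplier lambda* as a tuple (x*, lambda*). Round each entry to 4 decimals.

Form the Lagrangian:
  L(x, lambda) = (1/2) x^T Q x + c^T x + lambda^T (A x - b)
Stationarity (grad_x L = 0): Q x + c + A^T lambda = 0.
Primal feasibility: A x = b.

This gives the KKT block system:
  [ Q   A^T ] [ x     ]   [-c ]
  [ A    0  ] [ lambda ] = [ b ]

Solving the linear system:
  x*      = (0.6648, 0.352, -0.9832)
  lambda* = (1.6257)
  f(x*)   = 4.4413

x* = (0.6648, 0.352, -0.9832), lambda* = (1.6257)


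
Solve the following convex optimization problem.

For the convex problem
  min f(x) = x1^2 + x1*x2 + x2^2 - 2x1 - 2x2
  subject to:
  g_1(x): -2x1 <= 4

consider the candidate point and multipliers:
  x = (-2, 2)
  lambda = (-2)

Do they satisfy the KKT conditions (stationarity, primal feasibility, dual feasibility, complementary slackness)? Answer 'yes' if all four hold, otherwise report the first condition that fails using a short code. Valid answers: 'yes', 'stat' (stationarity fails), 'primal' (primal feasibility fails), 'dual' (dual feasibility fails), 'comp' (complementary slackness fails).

Gradient of f: grad f(x) = Q x + c = (-4, 0)
Constraint values g_i(x) = a_i^T x - b_i:
  g_1((-2, 2)) = 0
Stationarity residual: grad f(x) + sum_i lambda_i a_i = (0, 0)
  -> stationarity OK
Primal feasibility (all g_i <= 0): OK
Dual feasibility (all lambda_i >= 0): FAILS
Complementary slackness (lambda_i * g_i(x) = 0 for all i): OK

Verdict: the first failing condition is dual_feasibility -> dual.

dual


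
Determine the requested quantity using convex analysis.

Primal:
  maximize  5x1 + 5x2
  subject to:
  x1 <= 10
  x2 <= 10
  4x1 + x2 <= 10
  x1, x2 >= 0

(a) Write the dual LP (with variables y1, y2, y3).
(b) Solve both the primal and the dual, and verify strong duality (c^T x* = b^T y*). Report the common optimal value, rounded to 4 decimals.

The standard primal-dual pair for 'max c^T x s.t. A x <= b, x >= 0' is:
  Dual:  min b^T y  s.t.  A^T y >= c,  y >= 0.

So the dual LP is:
  minimize  10y1 + 10y2 + 10y3
  subject to:
    y1 + 4y3 >= 5
    y2 + y3 >= 5
    y1, y2, y3 >= 0

Solving the primal: x* = (0, 10).
  primal value c^T x* = 50.
Solving the dual: y* = (0, 3.75, 1.25).
  dual value b^T y* = 50.
Strong duality: c^T x* = b^T y*. Confirmed.

50


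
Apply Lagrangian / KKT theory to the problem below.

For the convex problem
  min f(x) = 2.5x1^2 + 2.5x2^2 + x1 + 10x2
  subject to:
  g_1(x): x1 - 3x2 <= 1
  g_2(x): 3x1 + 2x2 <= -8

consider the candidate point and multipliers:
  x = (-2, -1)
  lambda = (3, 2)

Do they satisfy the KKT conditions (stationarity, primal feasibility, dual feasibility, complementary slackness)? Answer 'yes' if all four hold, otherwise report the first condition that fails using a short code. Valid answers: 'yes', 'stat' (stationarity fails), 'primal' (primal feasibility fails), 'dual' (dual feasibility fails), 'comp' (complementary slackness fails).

Gradient of f: grad f(x) = Q x + c = (-9, 5)
Constraint values g_i(x) = a_i^T x - b_i:
  g_1((-2, -1)) = 0
  g_2((-2, -1)) = 0
Stationarity residual: grad f(x) + sum_i lambda_i a_i = (0, 0)
  -> stationarity OK
Primal feasibility (all g_i <= 0): OK
Dual feasibility (all lambda_i >= 0): OK
Complementary slackness (lambda_i * g_i(x) = 0 for all i): OK

Verdict: yes, KKT holds.

yes


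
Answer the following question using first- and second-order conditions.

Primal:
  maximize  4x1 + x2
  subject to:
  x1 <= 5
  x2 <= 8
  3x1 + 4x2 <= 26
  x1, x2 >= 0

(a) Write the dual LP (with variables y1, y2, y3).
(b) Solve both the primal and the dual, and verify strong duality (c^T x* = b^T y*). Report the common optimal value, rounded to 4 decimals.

The standard primal-dual pair for 'max c^T x s.t. A x <= b, x >= 0' is:
  Dual:  min b^T y  s.t.  A^T y >= c,  y >= 0.

So the dual LP is:
  minimize  5y1 + 8y2 + 26y3
  subject to:
    y1 + 3y3 >= 4
    y2 + 4y3 >= 1
    y1, y2, y3 >= 0

Solving the primal: x* = (5, 2.75).
  primal value c^T x* = 22.75.
Solving the dual: y* = (3.25, 0, 0.25).
  dual value b^T y* = 22.75.
Strong duality: c^T x* = b^T y*. Confirmed.

22.75


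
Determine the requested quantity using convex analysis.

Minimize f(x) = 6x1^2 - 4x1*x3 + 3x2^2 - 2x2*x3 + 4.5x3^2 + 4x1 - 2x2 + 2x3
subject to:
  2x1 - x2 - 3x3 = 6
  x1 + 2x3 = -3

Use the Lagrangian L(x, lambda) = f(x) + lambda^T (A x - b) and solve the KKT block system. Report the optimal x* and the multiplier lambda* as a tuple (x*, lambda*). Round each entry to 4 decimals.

Form the Lagrangian:
  L(x, lambda) = (1/2) x^T Q x + c^T x + lambda^T (A x - b)
Stationarity (grad_x L = 0): Q x + c + A^T lambda = 0.
Primal feasibility: A x = b.

This gives the KKT block system:
  [ Q   A^T ] [ x     ]   [-c ]
  [ A    0  ] [ lambda ] = [ b ]

Solving the linear system:
  x*      = (0.1392, -1.0127, -1.5696)
  lambda* = (-4.9367, -2.0759)
  f(x*)   = 11.4177

x* = (0.1392, -1.0127, -1.5696), lambda* = (-4.9367, -2.0759)


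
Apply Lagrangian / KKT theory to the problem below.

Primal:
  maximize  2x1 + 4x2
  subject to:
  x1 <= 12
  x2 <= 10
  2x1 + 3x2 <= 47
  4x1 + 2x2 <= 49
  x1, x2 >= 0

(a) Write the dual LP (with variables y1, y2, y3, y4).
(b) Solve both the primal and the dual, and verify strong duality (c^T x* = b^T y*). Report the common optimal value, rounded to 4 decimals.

The standard primal-dual pair for 'max c^T x s.t. A x <= b, x >= 0' is:
  Dual:  min b^T y  s.t.  A^T y >= c,  y >= 0.

So the dual LP is:
  minimize  12y1 + 10y2 + 47y3 + 49y4
  subject to:
    y1 + 2y3 + 4y4 >= 2
    y2 + 3y3 + 2y4 >= 4
    y1, y2, y3, y4 >= 0

Solving the primal: x* = (7.25, 10).
  primal value c^T x* = 54.5.
Solving the dual: y* = (0, 3, 0, 0.5).
  dual value b^T y* = 54.5.
Strong duality: c^T x* = b^T y*. Confirmed.

54.5
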